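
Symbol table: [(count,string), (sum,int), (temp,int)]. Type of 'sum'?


Lookup 'sum' → type int


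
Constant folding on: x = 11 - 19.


11 - 19 = -8 at compile time
Optimized: x = -8


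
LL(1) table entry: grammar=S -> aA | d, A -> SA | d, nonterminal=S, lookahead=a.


For [S, a]: 'a' ∈ FIRST(aA)
Entry: S -> aA


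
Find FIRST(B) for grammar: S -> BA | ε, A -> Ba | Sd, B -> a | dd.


Per alternative of B: FIRST(a) = {a}; FIRST(dd) = {d}
FIRST(B) = {a, d}


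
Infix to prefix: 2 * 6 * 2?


left-to-right (same/higher precedence on left): tree is (* (* 2 6) 2)
Prefix: * * 2 6 2


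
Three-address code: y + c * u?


Break into single-operator statements:
t1 = c * u
t2 = y + t1


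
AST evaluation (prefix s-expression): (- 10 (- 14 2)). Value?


Evaluate inner: (- 14 2) = 12
Evaluate root: (- 10 12) = -2
Result: -2


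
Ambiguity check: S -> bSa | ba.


balanced b^n…a^n: each string has a unique parse
Unambiguous


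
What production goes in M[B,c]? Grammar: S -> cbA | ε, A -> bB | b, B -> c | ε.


For [B, c]: 'c' ∈ FIRST(c)
Entry: B -> c


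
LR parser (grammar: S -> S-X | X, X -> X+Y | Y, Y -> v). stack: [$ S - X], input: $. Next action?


handle 'S-X' on top; lookahead ∈ FOLLOW(S) = {-, $}
Action: reduce (S -> S-X)


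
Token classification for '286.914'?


Pattern: digits with a decimal point
Type: FLOAT_LITERAL


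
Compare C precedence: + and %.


'%' is multiplicative (level 10); '+' is additive (level 9)
Higher level binds tighter
'%' has higher precedence than '+'


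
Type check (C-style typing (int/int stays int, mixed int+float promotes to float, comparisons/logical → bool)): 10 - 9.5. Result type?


Operand types: int - float
Rule: mixed int/float promotes to float; int/int stays int
Result type: float


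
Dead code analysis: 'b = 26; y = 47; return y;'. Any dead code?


b is assigned but never read
Dead: 'b = 26'


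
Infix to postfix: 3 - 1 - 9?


Left to right (same or higher precedence on left)
Postfix: 3 1 - 9 -


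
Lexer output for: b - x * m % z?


Scan left to right, longest-match per lexeme
Tokens: ID(b), OP(-), ID(x), OP(*), ID(m), OP(%), ID(z)


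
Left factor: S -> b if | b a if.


Common prefix: 'b'
Factored: S -> b S', S' -> if | a if


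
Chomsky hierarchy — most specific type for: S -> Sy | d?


Left-linear: every RHS is a terminal or one nonterminal followed by a terminal
Classification: Type 3 (Regular)


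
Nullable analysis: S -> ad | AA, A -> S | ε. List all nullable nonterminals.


A nonterminal is nullable iff some alternative derives ε (directly, or every symbol in it is nullable)
Nullable: {A, S}


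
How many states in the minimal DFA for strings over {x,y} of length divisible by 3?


Track length mod 3: states 0..2, accept at 0
Minimal DFA: 3 states


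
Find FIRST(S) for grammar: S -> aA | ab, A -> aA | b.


Per alternative of S: FIRST(aA) = {a}; FIRST(ab) = {a}
FIRST(S) = {a}


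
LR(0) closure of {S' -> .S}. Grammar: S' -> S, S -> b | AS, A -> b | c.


Start: S' -> .S
For each item with dot before a nonterminal B, add B -> .γ for every B-production
Closure: [S' -> .S, S -> .b, S -> .AS, A -> .b, A -> .c]


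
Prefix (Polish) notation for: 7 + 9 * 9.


'*' binds tighter: tree is (+ 7 (* 9 9))
Prefix: + 7 * 9 9


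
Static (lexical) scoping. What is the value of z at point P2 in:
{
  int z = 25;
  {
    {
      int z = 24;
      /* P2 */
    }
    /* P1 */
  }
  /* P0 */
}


z declared in the same block as P2
z = 24


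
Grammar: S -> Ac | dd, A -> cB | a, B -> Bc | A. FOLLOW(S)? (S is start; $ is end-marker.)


$ ∈ FOLLOW(S). For each A -> αBβ: add FIRST(β)\{ε} to FOLLOW(B); if β nullable, add FOLLOW(A).
FOLLOW(S) = {$}


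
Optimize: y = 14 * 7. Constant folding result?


14 * 7 = 98 at compile time
Optimized: y = 98


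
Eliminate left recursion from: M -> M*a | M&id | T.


Left-recursive alternatives: M*a, M&id; non-recursive: T
Introduce M': M -> TM', M' -> *aM' | &idM' | ε


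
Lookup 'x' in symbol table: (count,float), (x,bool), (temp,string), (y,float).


Lookup 'x' → type bool


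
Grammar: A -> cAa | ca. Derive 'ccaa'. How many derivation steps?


Derivation: A => cAa => ccaa
Steps: 2


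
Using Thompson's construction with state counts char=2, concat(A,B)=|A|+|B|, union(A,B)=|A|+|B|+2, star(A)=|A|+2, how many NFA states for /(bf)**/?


Syntax tree has 2 char leaf(s), 0 union(s), 2 star(s)
chars contribute 2×2 = 4; each union adds +2; each star adds +2
Total: 4 + 0 + 4 = 8 states


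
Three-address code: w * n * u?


Break into single-operator statements:
t1 = w * n
t2 = t1 * u


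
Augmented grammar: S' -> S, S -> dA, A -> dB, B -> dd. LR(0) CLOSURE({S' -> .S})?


Start: S' -> .S
For each item with dot before a nonterminal B, add B -> .γ for every B-production
Closure: [S' -> .S, S -> .dA]


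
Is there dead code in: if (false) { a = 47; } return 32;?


condition is constant false, so the whole block is unreachable
Dead: 'if (false) { a = 47; }'


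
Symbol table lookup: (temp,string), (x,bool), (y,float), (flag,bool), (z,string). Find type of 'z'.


Lookup 'z' → type string


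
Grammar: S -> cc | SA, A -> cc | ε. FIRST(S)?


Per alternative of S: FIRST(cc) = {c}; FIRST(SA) = {c}
FIRST(S) = {c}


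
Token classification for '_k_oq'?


Pattern: letter/underscore followed by alphanumerics, not a keyword
Type: IDENTIFIER


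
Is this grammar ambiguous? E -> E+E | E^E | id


'id+id^id' has two parse trees (no precedence encoded between + and ^)
Ambiguous


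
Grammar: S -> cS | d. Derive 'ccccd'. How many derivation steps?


Derivation: S => cS => ccS => cccS => ccccS => ccccd
Steps: 5


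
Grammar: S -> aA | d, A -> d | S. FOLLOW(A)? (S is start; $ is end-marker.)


$ ∈ FOLLOW(S). For each A -> αBβ: add FIRST(β)\{ε} to FOLLOW(B); if β nullable, add FOLLOW(A).
FOLLOW(A) = {$}


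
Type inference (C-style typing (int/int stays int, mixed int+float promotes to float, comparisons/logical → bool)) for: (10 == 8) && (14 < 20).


Operand types: bool && bool
Rule: logical operators take bool operands and yield bool
Result type: bool


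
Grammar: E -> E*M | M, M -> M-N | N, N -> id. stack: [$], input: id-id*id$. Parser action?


no handle on stack; shift 'id'
Action: shift


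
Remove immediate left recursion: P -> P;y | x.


Left-recursive alternatives: P;y; non-recursive: x
Introduce P': P -> xP', P' -> ;yP' | ε


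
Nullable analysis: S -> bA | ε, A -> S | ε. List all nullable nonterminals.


A nonterminal is nullable iff some alternative derives ε (directly, or every symbol in it is nullable)
Nullable: {A, S}


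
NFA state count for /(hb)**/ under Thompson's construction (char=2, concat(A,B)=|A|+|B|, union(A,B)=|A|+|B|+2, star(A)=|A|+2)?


Syntax tree has 2 char leaf(s), 0 union(s), 2 star(s)
chars contribute 2×2 = 4; each union adds +2; each star adds +2
Total: 4 + 0 + 4 = 8 states


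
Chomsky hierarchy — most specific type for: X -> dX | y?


Right-linear: every RHS is a terminal or a terminal followed by one nonterminal
Classification: Type 3 (Regular)


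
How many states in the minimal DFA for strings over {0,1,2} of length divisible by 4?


Track length mod 4: states 0..3, accept at 0
Minimal DFA: 4 states


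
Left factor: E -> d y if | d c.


Common prefix: 'd'
Factored: E -> d E', E' -> y if | c


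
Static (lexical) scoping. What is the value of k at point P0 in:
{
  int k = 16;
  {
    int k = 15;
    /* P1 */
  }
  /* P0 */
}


k declared in the same block as P0
k = 16


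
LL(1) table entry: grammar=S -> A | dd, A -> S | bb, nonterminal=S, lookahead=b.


For [S, b]: 'b' ∈ FIRST(A)
Entry: S -> A


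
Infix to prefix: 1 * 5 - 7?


left-to-right (same/higher precedence on left): tree is (- (* 1 5) 7)
Prefix: - * 1 5 7


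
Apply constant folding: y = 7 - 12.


7 - 12 = -5 at compile time
Optimized: y = -5


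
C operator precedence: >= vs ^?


'>=' is relational (level 7); '^' is bitwise XOR (level 4)
Higher level binds tighter
'>=' has higher precedence than '^'


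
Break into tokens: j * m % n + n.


Scan left to right, longest-match per lexeme
Tokens: ID(j), OP(*), ID(m), OP(%), ID(n), OP(+), ID(n)


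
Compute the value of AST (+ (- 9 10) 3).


Evaluate inner: (- 9 10) = -1
Evaluate root: (+ -1 3) = 2
Result: 2


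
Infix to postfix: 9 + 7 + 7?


Left to right (same or higher precedence on left)
Postfix: 9 7 + 7 +


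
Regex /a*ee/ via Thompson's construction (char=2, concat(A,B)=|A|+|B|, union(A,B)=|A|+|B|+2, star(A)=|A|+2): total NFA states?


Syntax tree has 3 char leaf(s), 0 union(s), 1 star(s)
chars contribute 3×2 = 6; each union adds +2; each star adds +2
Total: 6 + 0 + 2 = 8 states


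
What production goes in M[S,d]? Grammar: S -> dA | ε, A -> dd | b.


For [S, d]: 'd' ∈ FIRST(dA)
Entry: S -> dA


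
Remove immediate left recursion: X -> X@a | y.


Left-recursive alternatives: X@a; non-recursive: y
Introduce X': X -> yX', X' -> @aX' | ε


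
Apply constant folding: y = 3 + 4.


3 + 4 = 7 at compile time
Optimized: y = 7


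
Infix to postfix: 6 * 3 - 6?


Left to right (same or higher precedence on left)
Postfix: 6 3 * 6 -


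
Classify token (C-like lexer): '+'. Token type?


Pattern: operator symbol
Type: OPERATOR


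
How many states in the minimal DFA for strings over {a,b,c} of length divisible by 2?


Track length mod 2: states 0..1, accept at 0
Minimal DFA: 2 states


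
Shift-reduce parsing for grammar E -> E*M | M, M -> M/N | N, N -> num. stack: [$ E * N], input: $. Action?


'N' (not preceded by M/) is the handle for M -> N
Action: reduce (M -> N)


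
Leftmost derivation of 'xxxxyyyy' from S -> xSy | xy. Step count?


Derivation: S => xSy => xxSyy => xxxSyyy => xxxxyyyy
Steps: 4


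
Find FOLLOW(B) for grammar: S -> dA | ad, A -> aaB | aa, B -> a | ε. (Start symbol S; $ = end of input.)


$ ∈ FOLLOW(S). For each A -> αBβ: add FIRST(β)\{ε} to FOLLOW(B); if β nullable, add FOLLOW(A).
FOLLOW(B) = {$}


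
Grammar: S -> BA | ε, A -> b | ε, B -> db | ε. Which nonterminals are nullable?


A nonterminal is nullable iff some alternative derives ε (directly, or every symbol in it is nullable)
Nullable: {A, B, S}


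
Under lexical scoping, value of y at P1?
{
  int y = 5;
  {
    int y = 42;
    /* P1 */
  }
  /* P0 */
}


y declared in the same block as P1
y = 42


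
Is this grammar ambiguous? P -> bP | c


right-linear, alternatives start with distinct terminals 'b' vs 'c': unique leftmost derivation
Unambiguous


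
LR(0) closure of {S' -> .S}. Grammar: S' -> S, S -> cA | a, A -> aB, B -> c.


Start: S' -> .S
For each item with dot before a nonterminal B, add B -> .γ for every B-production
Closure: [S' -> .S, S -> .cA, S -> .a]


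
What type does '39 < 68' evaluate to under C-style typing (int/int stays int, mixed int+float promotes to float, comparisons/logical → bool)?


Operand types: int < int
Rule: comparison yields bool
Result type: bool


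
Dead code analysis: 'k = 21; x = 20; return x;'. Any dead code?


k is assigned but never read
Dead: 'k = 21'


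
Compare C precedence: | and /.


'/' is multiplicative (level 10); '|' is bitwise OR (level 3)
Higher level binds tighter
'/' has higher precedence than '|'


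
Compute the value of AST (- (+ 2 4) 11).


Evaluate inner: (+ 2 4) = 6
Evaluate root: (- 6 11) = -5
Result: -5


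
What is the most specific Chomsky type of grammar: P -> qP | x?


Right-linear: every RHS is a terminal or a terminal followed by one nonterminal
Classification: Type 3 (Regular)


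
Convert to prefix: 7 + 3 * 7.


'*' binds tighter: tree is (+ 7 (* 3 7))
Prefix: + 7 * 3 7


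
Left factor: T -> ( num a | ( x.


Common prefix: '('
Factored: T -> ( T', T' -> num a | x


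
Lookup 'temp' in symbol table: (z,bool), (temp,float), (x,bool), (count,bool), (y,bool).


Lookup 'temp' → type float


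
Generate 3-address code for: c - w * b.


Break into single-operator statements:
t1 = w * b
t2 = c - t1


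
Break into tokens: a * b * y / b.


Scan left to right, longest-match per lexeme
Tokens: ID(a), OP(*), ID(b), OP(*), ID(y), OP(/), ID(b)


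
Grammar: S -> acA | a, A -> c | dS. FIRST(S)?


Per alternative of S: FIRST(acA) = {a}; FIRST(a) = {a}
FIRST(S) = {a}


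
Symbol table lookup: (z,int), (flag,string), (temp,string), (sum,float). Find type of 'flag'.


Lookup 'flag' → type string


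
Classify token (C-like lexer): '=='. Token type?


Pattern: operator symbol
Type: OPERATOR


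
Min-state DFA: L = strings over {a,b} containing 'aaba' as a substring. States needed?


KMP-style automaton: 4 progress states + 1 absorbing accept = 5
Minimal DFA: 5 states


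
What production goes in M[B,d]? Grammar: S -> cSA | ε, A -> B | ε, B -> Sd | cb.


For [B, d]: 'd' ∈ FIRST(Sd)
Entry: B -> Sd


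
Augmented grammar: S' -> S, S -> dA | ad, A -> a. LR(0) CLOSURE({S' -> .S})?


Start: S' -> .S
For each item with dot before a nonterminal B, add B -> .γ for every B-production
Closure: [S' -> .S, S -> .dA, S -> .ad]


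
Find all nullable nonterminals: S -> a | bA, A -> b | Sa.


A nonterminal is nullable iff some alternative derives ε (directly, or every symbol in it is nullable)
Nullable: {}


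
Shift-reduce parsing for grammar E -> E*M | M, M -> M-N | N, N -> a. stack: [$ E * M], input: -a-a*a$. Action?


'-' can extend M; shift to build M -> M-N
Action: shift


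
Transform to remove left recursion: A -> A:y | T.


Left-recursive alternatives: A:y; non-recursive: T
Introduce A': A -> TA', A' -> :yA' | ε


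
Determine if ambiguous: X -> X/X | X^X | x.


'x/x^x' has two parse trees (no precedence encoded between / and ^)
Ambiguous


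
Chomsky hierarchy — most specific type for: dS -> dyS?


LHS has context (more than one symbol) and |LHS| ≤ |RHS|
Classification: Type 1 (Context-Sensitive)


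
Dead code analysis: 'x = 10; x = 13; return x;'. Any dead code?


first assignment to x is overwritten before any read
Dead: 'x = 10'


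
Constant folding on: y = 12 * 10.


12 * 10 = 120 at compile time
Optimized: y = 120


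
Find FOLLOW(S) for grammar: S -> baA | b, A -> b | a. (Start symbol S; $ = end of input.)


$ ∈ FOLLOW(S). For each A -> αBβ: add FIRST(β)\{ε} to FOLLOW(B); if β nullable, add FOLLOW(A).
FOLLOW(S) = {$}


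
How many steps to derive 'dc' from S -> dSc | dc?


Derivation: S => dc
Steps: 1


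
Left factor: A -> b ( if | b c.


Common prefix: 'b'
Factored: A -> b A', A' -> ( if | c


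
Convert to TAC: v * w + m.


Break into single-operator statements:
t1 = v * w
t2 = t1 + m


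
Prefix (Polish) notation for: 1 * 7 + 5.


left-to-right (same/higher precedence on left): tree is (+ (* 1 7) 5)
Prefix: + * 1 7 5


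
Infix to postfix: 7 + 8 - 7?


Left to right (same or higher precedence on left)
Postfix: 7 8 + 7 -


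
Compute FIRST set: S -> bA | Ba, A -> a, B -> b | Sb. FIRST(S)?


Per alternative of S: FIRST(bA) = {b}; FIRST(Ba) = {b}
FIRST(S) = {b}


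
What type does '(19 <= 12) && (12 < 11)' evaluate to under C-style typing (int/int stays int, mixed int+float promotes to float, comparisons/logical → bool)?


Operand types: bool && bool
Rule: logical operators take bool operands and yield bool
Result type: bool


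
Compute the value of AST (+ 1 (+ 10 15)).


Evaluate inner: (+ 10 15) = 25
Evaluate root: (+ 1 25) = 26
Result: 26


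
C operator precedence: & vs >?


'>' is relational (level 7); '&' is bitwise AND (level 5)
Higher level binds tighter
'>' has higher precedence than '&'


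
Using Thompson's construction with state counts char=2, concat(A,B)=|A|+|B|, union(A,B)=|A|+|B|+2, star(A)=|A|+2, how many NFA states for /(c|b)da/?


Syntax tree has 4 char leaf(s), 1 union(s), 0 star(s)
chars contribute 4×2 = 8; each union adds +2; each star adds +2
Total: 8 + 2 + 0 = 10 states


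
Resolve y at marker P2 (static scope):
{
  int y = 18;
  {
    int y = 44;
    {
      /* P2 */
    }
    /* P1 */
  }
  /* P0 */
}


P2's block does not declare y; resolves to the enclosing declaration at depth 1
y = 44


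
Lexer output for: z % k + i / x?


Scan left to right, longest-match per lexeme
Tokens: ID(z), OP(%), ID(k), OP(+), ID(i), OP(/), ID(x)


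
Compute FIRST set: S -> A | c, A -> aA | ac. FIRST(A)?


Per alternative of A: FIRST(aA) = {a}; FIRST(ac) = {a}
FIRST(A) = {a}


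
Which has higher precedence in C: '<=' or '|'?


'<=' is relational (level 7); '|' is bitwise OR (level 3)
Higher level binds tighter
'<=' has higher precedence than '|'


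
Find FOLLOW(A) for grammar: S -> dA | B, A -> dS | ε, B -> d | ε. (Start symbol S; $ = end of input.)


$ ∈ FOLLOW(S). For each A -> αBβ: add FIRST(β)\{ε} to FOLLOW(B); if β nullable, add FOLLOW(A).
FOLLOW(A) = {$}


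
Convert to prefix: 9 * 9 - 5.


left-to-right (same/higher precedence on left): tree is (- (* 9 9) 5)
Prefix: - * 9 9 5


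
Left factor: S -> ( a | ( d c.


Common prefix: '('
Factored: S -> ( S', S' -> a | d c


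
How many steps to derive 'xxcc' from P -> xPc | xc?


Derivation: P => xPc => xxcc
Steps: 2


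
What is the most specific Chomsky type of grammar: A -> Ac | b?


Left-linear: every RHS is a terminal or one nonterminal followed by a terminal
Classification: Type 3 (Regular)


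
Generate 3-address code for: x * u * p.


Break into single-operator statements:
t1 = x * u
t2 = t1 * p


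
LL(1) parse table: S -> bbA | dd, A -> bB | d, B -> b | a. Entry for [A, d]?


For [A, d]: 'd' ∈ FIRST(d)
Entry: A -> d


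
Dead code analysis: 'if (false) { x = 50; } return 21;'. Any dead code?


condition is constant false, so the whole block is unreachable
Dead: 'if (false) { x = 50; }'


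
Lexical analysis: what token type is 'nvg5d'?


Pattern: letter/underscore followed by alphanumerics, not a keyword
Type: IDENTIFIER


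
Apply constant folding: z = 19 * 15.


19 * 15 = 285 at compile time
Optimized: z = 285


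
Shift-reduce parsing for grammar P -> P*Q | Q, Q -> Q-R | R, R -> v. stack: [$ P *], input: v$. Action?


no handle ('P*' is not any RHS); shift 'v'
Action: shift


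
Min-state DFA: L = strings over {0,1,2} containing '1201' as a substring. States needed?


KMP-style automaton: 4 progress states + 1 absorbing accept = 5
Minimal DFA: 5 states


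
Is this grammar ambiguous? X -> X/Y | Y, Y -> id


precedence layered via separate nonterminal Y: deterministic
Unambiguous


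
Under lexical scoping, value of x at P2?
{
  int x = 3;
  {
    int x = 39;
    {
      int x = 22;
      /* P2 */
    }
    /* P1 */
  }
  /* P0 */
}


x declared in the same block as P2
x = 22


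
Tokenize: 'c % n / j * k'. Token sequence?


Scan left to right, longest-match per lexeme
Tokens: ID(c), OP(%), ID(n), OP(/), ID(j), OP(*), ID(k)


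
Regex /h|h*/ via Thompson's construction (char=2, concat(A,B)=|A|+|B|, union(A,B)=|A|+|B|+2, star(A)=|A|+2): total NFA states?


Syntax tree has 2 char leaf(s), 1 union(s), 1 star(s)
chars contribute 2×2 = 4; each union adds +2; each star adds +2
Total: 4 + 2 + 2 = 8 states


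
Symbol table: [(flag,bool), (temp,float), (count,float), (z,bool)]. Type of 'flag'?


Lookup 'flag' → type bool


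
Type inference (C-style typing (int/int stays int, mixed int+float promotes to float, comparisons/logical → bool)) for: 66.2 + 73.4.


Operand types: float + float
Rule: mixed int/float promotes to float; int/int stays int
Result type: float


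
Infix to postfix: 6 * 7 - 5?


Left to right (same or higher precedence on left)
Postfix: 6 7 * 5 -


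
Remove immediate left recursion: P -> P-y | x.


Left-recursive alternatives: P-y; non-recursive: x
Introduce P': P -> xP', P' -> -yP' | ε


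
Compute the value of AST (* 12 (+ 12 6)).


Evaluate inner: (+ 12 6) = 18
Evaluate root: (* 12 18) = 216
Result: 216


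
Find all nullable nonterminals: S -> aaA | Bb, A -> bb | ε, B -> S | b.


A nonterminal is nullable iff some alternative derives ε (directly, or every symbol in it is nullable)
Nullable: {A}


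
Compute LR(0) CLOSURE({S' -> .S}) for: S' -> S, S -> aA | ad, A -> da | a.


Start: S' -> .S
For each item with dot before a nonterminal B, add B -> .γ for every B-production
Closure: [S' -> .S, S -> .aA, S -> .ad]


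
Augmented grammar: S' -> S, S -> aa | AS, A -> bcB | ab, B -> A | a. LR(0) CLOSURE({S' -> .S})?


Start: S' -> .S
For each item with dot before a nonterminal B, add B -> .γ for every B-production
Closure: [S' -> .S, S -> .aa, S -> .AS, A -> .bcB, A -> .ab]


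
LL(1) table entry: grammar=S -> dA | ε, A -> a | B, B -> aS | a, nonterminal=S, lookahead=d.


For [S, d]: 'd' ∈ FIRST(dA)
Entry: S -> dA


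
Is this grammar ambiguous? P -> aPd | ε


balanced a^n…d^n: each string has a unique parse
Unambiguous


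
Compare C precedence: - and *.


'*' is multiplicative (level 10); '-' is additive (level 9)
Higher level binds tighter
'*' has higher precedence than '-'


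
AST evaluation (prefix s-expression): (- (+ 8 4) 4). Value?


Evaluate inner: (+ 8 4) = 12
Evaluate root: (- 12 4) = 8
Result: 8


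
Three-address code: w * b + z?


Break into single-operator statements:
t1 = w * b
t2 = t1 + z


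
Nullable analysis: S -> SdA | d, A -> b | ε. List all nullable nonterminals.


A nonterminal is nullable iff some alternative derives ε (directly, or every symbol in it is nullable)
Nullable: {A}


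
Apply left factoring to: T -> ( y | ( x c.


Common prefix: '('
Factored: T -> ( T', T' -> y | x c


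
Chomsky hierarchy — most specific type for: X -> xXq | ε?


Single nonterminal LHS, but x^n q^n is not regular
Classification: Type 2 (Context-Free)


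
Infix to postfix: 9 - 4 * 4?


* has higher precedence, evaluate 4*4 first
Postfix: 9 4 4 * -


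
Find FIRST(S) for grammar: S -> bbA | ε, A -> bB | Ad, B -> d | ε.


Per alternative of S: FIRST(bbA) = {b}; FIRST(ε) = {ε}
FIRST(S) = {b, ε}


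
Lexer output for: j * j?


Scan left to right, longest-match per lexeme
Tokens: ID(j), OP(*), ID(j)


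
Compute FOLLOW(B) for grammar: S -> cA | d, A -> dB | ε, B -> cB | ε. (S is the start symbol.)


$ ∈ FOLLOW(S). For each A -> αBβ: add FIRST(β)\{ε} to FOLLOW(B); if β nullable, add FOLLOW(A).
FOLLOW(B) = {$}


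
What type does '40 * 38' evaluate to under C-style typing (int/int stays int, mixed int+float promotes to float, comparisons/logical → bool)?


Operand types: int * int
Rule: mixed int/float promotes to float; int/int stays int
Result type: int


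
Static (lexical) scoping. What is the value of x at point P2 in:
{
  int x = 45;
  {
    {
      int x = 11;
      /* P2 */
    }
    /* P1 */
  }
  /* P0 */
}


x declared in the same block as P2
x = 11


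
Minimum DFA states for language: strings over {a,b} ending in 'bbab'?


Track the longest suffix of input matching a prefix of 'bbab': 5 classes (prefixes of length 0..4)
Minimal DFA: 5 states


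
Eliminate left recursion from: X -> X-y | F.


Left-recursive alternatives: X-y; non-recursive: F
Introduce X': X -> FX', X' -> -yX' | ε


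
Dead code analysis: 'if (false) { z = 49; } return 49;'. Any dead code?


condition is constant false, so the whole block is unreachable
Dead: 'if (false) { z = 49; }'


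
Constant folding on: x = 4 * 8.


4 * 8 = 32 at compile time
Optimized: x = 32


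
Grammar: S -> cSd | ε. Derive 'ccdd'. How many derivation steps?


Derivation: S => cSd => ccSdd => ccdd
Steps: 3


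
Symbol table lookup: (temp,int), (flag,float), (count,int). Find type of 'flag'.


Lookup 'flag' → type float


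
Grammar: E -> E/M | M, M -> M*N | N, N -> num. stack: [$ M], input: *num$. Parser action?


shift '*' to continue M -> M*N
Action: shift


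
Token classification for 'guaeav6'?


Pattern: letter/underscore followed by alphanumerics, not a keyword
Type: IDENTIFIER


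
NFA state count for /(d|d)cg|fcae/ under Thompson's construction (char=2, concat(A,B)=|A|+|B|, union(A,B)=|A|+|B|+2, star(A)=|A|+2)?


Syntax tree has 8 char leaf(s), 2 union(s), 0 star(s)
chars contribute 8×2 = 16; each union adds +2; each star adds +2
Total: 16 + 4 + 0 = 20 states


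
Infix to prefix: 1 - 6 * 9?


'*' binds tighter: tree is (- 1 (* 6 9))
Prefix: - 1 * 6 9


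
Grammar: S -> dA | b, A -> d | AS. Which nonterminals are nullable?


A nonterminal is nullable iff some alternative derives ε (directly, or every symbol in it is nullable)
Nullable: {}


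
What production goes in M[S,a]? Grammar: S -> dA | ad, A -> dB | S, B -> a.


For [S, a]: 'a' ∈ FIRST(ad)
Entry: S -> ad


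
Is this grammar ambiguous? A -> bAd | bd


balanced b^n…d^n: each string has a unique parse
Unambiguous


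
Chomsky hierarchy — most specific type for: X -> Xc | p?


Left-linear: every RHS is a terminal or one nonterminal followed by a terminal
Classification: Type 3 (Regular)


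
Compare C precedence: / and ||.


'/' is multiplicative (level 10); '||' is logical OR (level 1)
Higher level binds tighter
'/' has higher precedence than '||'


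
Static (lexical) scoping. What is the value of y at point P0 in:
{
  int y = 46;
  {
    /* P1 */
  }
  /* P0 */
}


y declared in the same block as P0
y = 46


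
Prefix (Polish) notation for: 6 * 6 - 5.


left-to-right (same/higher precedence on left): tree is (- (* 6 6) 5)
Prefix: - * 6 6 5


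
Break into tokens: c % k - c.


Scan left to right, longest-match per lexeme
Tokens: ID(c), OP(%), ID(k), OP(-), ID(c)


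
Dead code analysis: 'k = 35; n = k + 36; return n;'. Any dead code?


k is read by n's definition; n is returned
No dead code


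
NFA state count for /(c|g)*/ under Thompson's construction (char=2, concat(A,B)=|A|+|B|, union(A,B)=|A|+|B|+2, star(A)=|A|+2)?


Syntax tree has 2 char leaf(s), 1 union(s), 1 star(s)
chars contribute 2×2 = 4; each union adds +2; each star adds +2
Total: 4 + 2 + 2 = 8 states


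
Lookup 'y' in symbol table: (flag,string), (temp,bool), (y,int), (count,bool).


Lookup 'y' → type int


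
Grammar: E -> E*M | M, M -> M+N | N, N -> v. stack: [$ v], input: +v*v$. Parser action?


'v' on top is the handle for N -> v
Action: reduce (N -> v)


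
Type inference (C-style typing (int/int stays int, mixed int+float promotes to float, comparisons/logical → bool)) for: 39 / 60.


Operand types: int / int
Rule: mixed int/float promotes to float; int/int stays int
Result type: int


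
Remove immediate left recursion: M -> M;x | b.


Left-recursive alternatives: M;x; non-recursive: b
Introduce M': M -> bM', M' -> ;xM' | ε


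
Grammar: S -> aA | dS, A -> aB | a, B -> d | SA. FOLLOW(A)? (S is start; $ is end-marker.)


$ ∈ FOLLOW(S). For each A -> αBβ: add FIRST(β)\{ε} to FOLLOW(B); if β nullable, add FOLLOW(A).
FOLLOW(A) = {$, a}


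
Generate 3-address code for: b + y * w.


Break into single-operator statements:
t1 = y * w
t2 = b + t1


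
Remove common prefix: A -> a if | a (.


Common prefix: 'a'
Factored: A -> a A', A' -> if | (


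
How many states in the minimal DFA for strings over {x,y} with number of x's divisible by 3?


Track (count of x) mod 3: states 0..2, accept at 0
Minimal DFA: 3 states


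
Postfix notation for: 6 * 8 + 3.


Left to right (same or higher precedence on left)
Postfix: 6 8 * 3 +


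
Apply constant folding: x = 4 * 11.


4 * 11 = 44 at compile time
Optimized: x = 44


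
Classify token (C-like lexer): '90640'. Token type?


Pattern: digits only
Type: INTEGER_LITERAL


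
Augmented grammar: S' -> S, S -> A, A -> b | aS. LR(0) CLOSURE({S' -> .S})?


Start: S' -> .S
For each item with dot before a nonterminal B, add B -> .γ for every B-production
Closure: [S' -> .S, S -> .A, A -> .b, A -> .aS]


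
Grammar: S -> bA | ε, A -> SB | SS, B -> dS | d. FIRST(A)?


Per alternative of A: FIRST(SB) = {b, d}; FIRST(SS) = {b, ε}
FIRST(A) = {b, d, ε}


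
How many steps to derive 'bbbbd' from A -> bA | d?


Derivation: A => bA => bbA => bbbA => bbbbA => bbbbd
Steps: 5


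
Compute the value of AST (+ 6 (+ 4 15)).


Evaluate inner: (+ 4 15) = 19
Evaluate root: (+ 6 19) = 25
Result: 25


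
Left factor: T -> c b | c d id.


Common prefix: 'c'
Factored: T -> c T', T' -> b | d id


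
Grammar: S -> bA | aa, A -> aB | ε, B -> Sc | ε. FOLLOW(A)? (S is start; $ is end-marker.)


$ ∈ FOLLOW(S). For each A -> αBβ: add FIRST(β)\{ε} to FOLLOW(B); if β nullable, add FOLLOW(A).
FOLLOW(A) = {$, c}


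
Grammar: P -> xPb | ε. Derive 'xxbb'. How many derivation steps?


Derivation: P => xPb => xxPbb => xxbb
Steps: 3


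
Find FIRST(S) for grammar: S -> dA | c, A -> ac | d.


Per alternative of S: FIRST(dA) = {d}; FIRST(c) = {c}
FIRST(S) = {c, d}


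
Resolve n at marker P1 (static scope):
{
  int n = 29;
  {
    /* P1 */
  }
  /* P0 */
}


P1's block does not declare n; resolves to the enclosing declaration at depth 0
n = 29


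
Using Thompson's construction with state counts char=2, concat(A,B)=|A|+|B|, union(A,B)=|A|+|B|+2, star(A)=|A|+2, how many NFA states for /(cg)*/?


Syntax tree has 2 char leaf(s), 0 union(s), 1 star(s)
chars contribute 2×2 = 4; each union adds +2; each star adds +2
Total: 4 + 0 + 2 = 6 states


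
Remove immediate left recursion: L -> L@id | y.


Left-recursive alternatives: L@id; non-recursive: y
Introduce L': L -> yL', L' -> @idL' | ε


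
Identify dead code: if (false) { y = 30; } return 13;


condition is constant false, so the whole block is unreachable
Dead: 'if (false) { y = 30; }'


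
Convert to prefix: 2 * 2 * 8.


left-to-right (same/higher precedence on left): tree is (* (* 2 2) 8)
Prefix: * * 2 2 8


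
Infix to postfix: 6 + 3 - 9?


Left to right (same or higher precedence on left)
Postfix: 6 3 + 9 -


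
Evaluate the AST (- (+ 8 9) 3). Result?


Evaluate inner: (+ 8 9) = 17
Evaluate root: (- 17 3) = 14
Result: 14


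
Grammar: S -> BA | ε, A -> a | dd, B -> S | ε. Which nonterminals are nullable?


A nonterminal is nullable iff some alternative derives ε (directly, or every symbol in it is nullable)
Nullable: {B, S}


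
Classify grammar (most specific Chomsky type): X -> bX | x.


Right-linear: every RHS is a terminal or a terminal followed by one nonterminal
Classification: Type 3 (Regular)


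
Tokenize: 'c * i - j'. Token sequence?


Scan left to right, longest-match per lexeme
Tokens: ID(c), OP(*), ID(i), OP(-), ID(j)


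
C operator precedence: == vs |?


'==' is equality (level 6); '|' is bitwise OR (level 3)
Higher level binds tighter
'==' has higher precedence than '|'


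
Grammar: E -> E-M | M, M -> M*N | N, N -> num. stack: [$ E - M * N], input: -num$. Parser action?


handle 'M*N' on top
Action: reduce (M -> M*N)


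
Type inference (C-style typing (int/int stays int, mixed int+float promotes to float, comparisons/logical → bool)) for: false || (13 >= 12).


Operand types: bool || bool
Rule: logical operators take bool operands and yield bool
Result type: bool


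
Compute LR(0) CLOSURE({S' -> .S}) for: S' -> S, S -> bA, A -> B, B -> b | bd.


Start: S' -> .S
For each item with dot before a nonterminal B, add B -> .γ for every B-production
Closure: [S' -> .S, S -> .bA]


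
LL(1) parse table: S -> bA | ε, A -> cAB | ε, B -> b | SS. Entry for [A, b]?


For [A, b]: ε is nullable and 'b' ∈ FOLLOW(A)
Entry: A -> ε


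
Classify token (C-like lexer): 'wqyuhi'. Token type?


Pattern: letter/underscore followed by alphanumerics, not a keyword
Type: IDENTIFIER


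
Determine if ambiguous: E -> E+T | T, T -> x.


precedence layered via separate nonterminal T: deterministic
Unambiguous


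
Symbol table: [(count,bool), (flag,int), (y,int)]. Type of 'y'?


Lookup 'y' → type int


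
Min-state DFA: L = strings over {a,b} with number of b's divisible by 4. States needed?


Track (count of b) mod 4: states 0..3, accept at 0
Minimal DFA: 4 states


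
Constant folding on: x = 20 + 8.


20 + 8 = 28 at compile time
Optimized: x = 28


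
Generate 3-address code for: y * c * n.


Break into single-operator statements:
t1 = y * c
t2 = t1 * n


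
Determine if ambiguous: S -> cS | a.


right-linear, alternatives start with distinct terminals 'c' vs 'a': unique leftmost derivation
Unambiguous


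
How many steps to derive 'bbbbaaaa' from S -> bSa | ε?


Derivation: S => bSa => bbSaa => bbbSaaa => bbbbSaaaa => bbbbaaaa
Steps: 5


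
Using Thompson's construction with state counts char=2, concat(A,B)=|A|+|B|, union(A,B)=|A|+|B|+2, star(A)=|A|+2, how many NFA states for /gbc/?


Syntax tree has 3 char leaf(s), 0 union(s), 0 star(s)
chars contribute 3×2 = 6; each union adds +2; each star adds +2
Total: 6 + 0 + 0 = 6 states


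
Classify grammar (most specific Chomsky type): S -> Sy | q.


Left-linear: every RHS is a terminal or one nonterminal followed by a terminal
Classification: Type 3 (Regular)


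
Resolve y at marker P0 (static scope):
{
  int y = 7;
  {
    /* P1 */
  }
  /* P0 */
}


y declared in the same block as P0
y = 7


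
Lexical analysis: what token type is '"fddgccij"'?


Pattern: double-quoted sequence
Type: STRING_LITERAL


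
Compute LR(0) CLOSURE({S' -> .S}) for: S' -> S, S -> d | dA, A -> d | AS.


Start: S' -> .S
For each item with dot before a nonterminal B, add B -> .γ for every B-production
Closure: [S' -> .S, S -> .d, S -> .dA]


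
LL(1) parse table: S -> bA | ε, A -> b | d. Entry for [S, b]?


For [S, b]: 'b' ∈ FIRST(bA)
Entry: S -> bA


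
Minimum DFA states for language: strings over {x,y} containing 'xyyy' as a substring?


KMP-style automaton: 4 progress states + 1 absorbing accept = 5
Minimal DFA: 5 states


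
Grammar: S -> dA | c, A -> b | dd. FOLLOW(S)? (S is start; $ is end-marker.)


$ ∈ FOLLOW(S). For each A -> αBβ: add FIRST(β)\{ε} to FOLLOW(B); if β nullable, add FOLLOW(A).
FOLLOW(S) = {$}


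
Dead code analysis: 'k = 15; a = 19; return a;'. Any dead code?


k is assigned but never read
Dead: 'k = 15'


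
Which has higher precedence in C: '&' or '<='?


'<=' is relational (level 7); '&' is bitwise AND (level 5)
Higher level binds tighter
'<=' has higher precedence than '&'


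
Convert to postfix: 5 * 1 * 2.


Left to right (same or higher precedence on left)
Postfix: 5 1 * 2 *


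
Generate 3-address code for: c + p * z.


Break into single-operator statements:
t1 = p * z
t2 = c + t1


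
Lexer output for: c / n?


Scan left to right, longest-match per lexeme
Tokens: ID(c), OP(/), ID(n)


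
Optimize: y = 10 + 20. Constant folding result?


10 + 20 = 30 at compile time
Optimized: y = 30


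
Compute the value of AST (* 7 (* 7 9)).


Evaluate inner: (* 7 9) = 63
Evaluate root: (* 7 63) = 441
Result: 441


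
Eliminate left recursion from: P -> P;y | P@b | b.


Left-recursive alternatives: P;y, P@b; non-recursive: b
Introduce P': P -> bP', P' -> ;yP' | @bP' | ε


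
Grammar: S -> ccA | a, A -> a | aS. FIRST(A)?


Per alternative of A: FIRST(a) = {a}; FIRST(aS) = {a}
FIRST(A) = {a}


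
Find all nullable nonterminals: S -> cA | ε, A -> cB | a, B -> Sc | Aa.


A nonterminal is nullable iff some alternative derives ε (directly, or every symbol in it is nullable)
Nullable: {S}


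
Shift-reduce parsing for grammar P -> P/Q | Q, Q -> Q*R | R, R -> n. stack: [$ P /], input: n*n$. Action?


no handle ('P/' is not any RHS); shift 'n'
Action: shift


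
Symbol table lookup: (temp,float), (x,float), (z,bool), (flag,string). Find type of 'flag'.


Lookup 'flag' → type string


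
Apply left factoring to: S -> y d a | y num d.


Common prefix: 'y'
Factored: S -> y S', S' -> d a | num d


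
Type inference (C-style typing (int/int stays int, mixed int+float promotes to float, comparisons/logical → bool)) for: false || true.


Operand types: bool || bool
Rule: logical operators take bool operands and yield bool
Result type: bool


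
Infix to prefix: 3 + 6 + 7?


left-to-right (same/higher precedence on left): tree is (+ (+ 3 6) 7)
Prefix: + + 3 6 7


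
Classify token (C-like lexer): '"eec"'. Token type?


Pattern: double-quoted sequence
Type: STRING_LITERAL


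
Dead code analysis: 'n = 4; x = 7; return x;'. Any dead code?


n is assigned but never read
Dead: 'n = 4'


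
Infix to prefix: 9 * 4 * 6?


left-to-right (same/higher precedence on left): tree is (* (* 9 4) 6)
Prefix: * * 9 4 6


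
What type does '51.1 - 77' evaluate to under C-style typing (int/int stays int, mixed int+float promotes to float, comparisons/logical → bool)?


Operand types: float - int
Rule: mixed int/float promotes to float; int/int stays int
Result type: float


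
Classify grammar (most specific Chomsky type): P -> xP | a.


Right-linear: every RHS is a terminal or a terminal followed by one nonterminal
Classification: Type 3 (Regular)


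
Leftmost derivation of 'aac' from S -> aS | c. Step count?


Derivation: S => aS => aaS => aac
Steps: 3


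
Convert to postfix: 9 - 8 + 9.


Left to right (same or higher precedence on left)
Postfix: 9 8 - 9 +


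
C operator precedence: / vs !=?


'/' is multiplicative (level 10); '!=' is equality (level 6)
Higher level binds tighter
'/' has higher precedence than '!='


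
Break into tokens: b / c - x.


Scan left to right, longest-match per lexeme
Tokens: ID(b), OP(/), ID(c), OP(-), ID(x)


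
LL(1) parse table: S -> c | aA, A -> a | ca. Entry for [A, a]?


For [A, a]: 'a' ∈ FIRST(a)
Entry: A -> a


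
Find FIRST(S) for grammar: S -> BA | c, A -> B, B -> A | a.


Per alternative of S: FIRST(BA) = {a}; FIRST(c) = {c}
FIRST(S) = {a, c}


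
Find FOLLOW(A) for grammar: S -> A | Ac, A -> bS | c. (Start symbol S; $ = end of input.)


$ ∈ FOLLOW(S). For each A -> αBβ: add FIRST(β)\{ε} to FOLLOW(B); if β nullable, add FOLLOW(A).
FOLLOW(A) = {$, c}


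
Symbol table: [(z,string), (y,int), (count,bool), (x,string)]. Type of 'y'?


Lookup 'y' → type int


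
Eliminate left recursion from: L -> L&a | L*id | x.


Left-recursive alternatives: L&a, L*id; non-recursive: x
Introduce L': L -> xL', L' -> &aL' | *idL' | ε


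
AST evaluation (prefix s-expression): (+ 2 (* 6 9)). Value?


Evaluate inner: (* 6 9) = 54
Evaluate root: (+ 2 54) = 56
Result: 56


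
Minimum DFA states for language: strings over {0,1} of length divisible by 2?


Track length mod 2: states 0..1, accept at 0
Minimal DFA: 2 states


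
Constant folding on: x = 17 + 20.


17 + 20 = 37 at compile time
Optimized: x = 37


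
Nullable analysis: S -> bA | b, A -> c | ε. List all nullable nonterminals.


A nonterminal is nullable iff some alternative derives ε (directly, or every symbol in it is nullable)
Nullable: {A}
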